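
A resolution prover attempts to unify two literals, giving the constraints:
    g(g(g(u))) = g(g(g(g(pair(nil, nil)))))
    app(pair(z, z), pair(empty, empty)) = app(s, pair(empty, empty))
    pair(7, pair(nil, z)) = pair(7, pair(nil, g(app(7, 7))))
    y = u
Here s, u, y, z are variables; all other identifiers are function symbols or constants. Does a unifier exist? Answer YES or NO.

YES

Decompose g/1: g(g(u)) = g(g(g(pair(nil, nil)))).
Decompose g/1: g(u) = g(g(pair(nil, nil))).
Decompose g/1: u = g(pair(nil, nil)).
Bind u := g(pair(nil, nil)); substituting into the one remaining equation that mentions u gives: y = g(pair(nil, nil)).
Decompose app/2: pair(z, z) = s,  pair(empty, empty) = pair(empty, empty).
Bind s := pair(z, z); no other remaining equation mentions s.
Delete trivial equation pair(empty, empty) = pair(empty, empty).
Decompose pair/2: 7 = 7,  pair(nil, z) = pair(nil, g(app(7, 7))).
Delete trivial equation 7 = 7.
Decompose pair/2: nil = nil,  z = g(app(7, 7)).
Delete trivial equation nil = nil.
Bind z := g(app(7, 7)); no other remaining equation mentions z. Substituting into the earlier binding gives s := pair(g(app(7, 7)), g(app(7, 7))).
Bind y := g(pair(nil, nil)).
No equations remain and no clash or occurs-check failure arose, so a unifier exists.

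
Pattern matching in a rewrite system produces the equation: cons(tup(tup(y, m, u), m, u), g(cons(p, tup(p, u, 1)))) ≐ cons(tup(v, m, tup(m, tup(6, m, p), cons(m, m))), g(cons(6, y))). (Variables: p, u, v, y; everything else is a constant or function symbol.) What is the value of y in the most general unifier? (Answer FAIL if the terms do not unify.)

Decompose cons/2: tup(tup(y, m, u), m, u) ≐ tup(v, m, tup(m, tup(6, m, p), cons(m, m))),  g(cons(p, tup(p, u, 1))) ≐ g(cons(6, y)).
Decompose tup/3: tup(y, m, u) ≐ v,  m ≐ m,  u ≐ tup(m, tup(6, m, p), cons(m, m)).
Bind v := tup(y, m, u); no other remaining equation mentions v.
Delete trivial equation m ≐ m.
Bind u := tup(m, tup(6, m, p), cons(m, m)); substituting into the remaining equation gives: g(cons(p, tup(p, tup(m, tup(6, m, p), cons(m, m)), 1))) ≐ g(cons(6, y)). Substituting into the earlier binding gives v := tup(y, m, tup(m, tup(6, m, p), cons(m, m))).
Decompose g/1: cons(p, tup(p, tup(m, tup(6, m, p), cons(m, m)), 1)) ≐ cons(6, y).
Decompose cons/2: p ≐ 6,  tup(p, tup(m, tup(6, m, p), cons(m, m)), 1) ≐ y.
Bind p := 6; substituting into the remaining equation gives: tup(6, tup(m, tup(6, m, 6), cons(m, m)), 1) ≐ y. Substituting into the earlier bindings gives v := tup(y, m, tup(m, tup(6, m, 6), cons(m, m))), u := tup(m, tup(6, m, 6), cons(m, m)).
Bind y := tup(6, tup(m, tup(6, m, 6), cons(m, m)), 1). Substituting into the earlier binding gives v := tup(tup(6, tup(m, tup(6, m, 6), cons(m, m)), 1), m, tup(m, tup(6, m, 6), cons(m, m))).
MGU = { v ↦ tup(tup(6, tup(m, tup(6, m, 6), cons(m, m)), 1), m, tup(m, tup(6, m, 6), cons(m, m))), u ↦ tup(m, tup(6, m, 6), cons(m, m)), p ↦ 6, y ↦ tup(6, tup(m, tup(6, m, 6), cons(m, m)), 1) }, so y ↦ tup(6, tup(m, tup(6, m, 6), cons(m, m)), 1).

tup(6, tup(m, tup(6, m, 6), cons(m, m)), 1)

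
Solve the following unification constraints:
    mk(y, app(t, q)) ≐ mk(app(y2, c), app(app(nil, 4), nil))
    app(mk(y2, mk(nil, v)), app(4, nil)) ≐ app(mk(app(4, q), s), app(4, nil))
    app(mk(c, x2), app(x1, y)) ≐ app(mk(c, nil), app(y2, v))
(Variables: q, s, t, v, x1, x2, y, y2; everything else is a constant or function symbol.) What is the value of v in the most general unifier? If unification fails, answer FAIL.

app(app(4, nil), c)

Decompose mk/2: y ≐ app(y2, c),  app(t, q) ≐ app(app(nil, 4), nil).
Bind y := app(y2, c); substituting into the one remaining equation that mentions y gives: app(mk(c, x2), app(x1, app(y2, c))) ≐ app(mk(c, nil), app(y2, v)).
Decompose app/2: t ≐ app(nil, 4),  q ≐ nil.
Bind t := app(nil, 4); no other remaining equation mentions t.
Bind q := nil; substituting into the one remaining equation that mentions q gives: app(mk(y2, mk(nil, v)), app(4, nil)) ≐ app(mk(app(4, nil), s), app(4, nil)).
Decompose app/2: mk(y2, mk(nil, v)) ≐ mk(app(4, nil), s),  app(4, nil) ≐ app(4, nil).
Decompose mk/2: y2 ≐ app(4, nil),  mk(nil, v) ≐ s.
Bind y2 := app(4, nil); substituting into the one remaining equation that mentions y2 gives: app(mk(c, x2), app(x1, app(app(4, nil), c))) ≐ app(mk(c, nil), app(app(4, nil), v)). Substituting into the earlier binding gives y := app(app(4, nil), c).
Bind s := mk(nil, v); no other remaining equation mentions s.
Delete trivial equation app(4, nil) ≐ app(4, nil).
Decompose app/2: mk(c, x2) ≐ mk(c, nil),  app(x1, app(app(4, nil), c)) ≐ app(app(4, nil), v).
Decompose mk/2: c ≐ c,  x2 ≐ nil.
Delete trivial equation c ≐ c.
Bind x2 := nil; no other remaining equation mentions x2.
Decompose app/2: x1 ≐ app(4, nil),  app(app(4, nil), c) ≐ v.
Bind x1 := app(4, nil); no other remaining equation mentions x1.
Bind v := app(app(4, nil), c). Substituting into the earlier binding gives s := mk(nil, app(app(4, nil), c)).
MGU = { y := app(app(4, nil), c), t := app(nil, 4), q := nil, y2 := app(4, nil), s := mk(nil, app(app(4, nil), c)), x2 := nil, x1 := app(4, nil), v := app(app(4, nil), c) }, so v := app(app(4, nil), c).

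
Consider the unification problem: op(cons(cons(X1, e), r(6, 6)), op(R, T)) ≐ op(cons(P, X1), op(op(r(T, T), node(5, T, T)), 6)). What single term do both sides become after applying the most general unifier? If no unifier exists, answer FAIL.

Decompose op/2: cons(cons(X1, e), r(6, 6)) ≐ cons(P, X1),  op(R, T) ≐ op(op(r(T, T), node(5, T, T)), 6).
Decompose cons/2: cons(X1, e) ≐ P,  r(6, 6) ≐ X1.
Bind P := cons(X1, e); no other remaining equation mentions P.
Bind X1 := r(6, 6); no other remaining equation mentions X1. Substituting into the earlier binding gives P := cons(r(6, 6), e).
Decompose op/2: R ≐ op(r(T, T), node(5, T, T)),  T ≐ 6.
Bind R := op(r(T, T), node(5, T, T)); no other remaining equation mentions R.
Bind T := 6. Substituting into the earlier binding gives R := op(r(6, 6), node(5, 6, 6)).
Applying the MGU to either side gives op(cons(cons(r(6, 6), e), r(6, 6)), op(op(r(6, 6), node(5, 6, 6)), 6)).

op(cons(cons(r(6, 6), e), r(6, 6)), op(op(r(6, 6), node(5, 6, 6)), 6))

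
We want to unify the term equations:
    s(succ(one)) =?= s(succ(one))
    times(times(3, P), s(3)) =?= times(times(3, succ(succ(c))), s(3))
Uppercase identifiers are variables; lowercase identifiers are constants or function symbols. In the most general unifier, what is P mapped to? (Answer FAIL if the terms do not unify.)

Delete trivial equation s(succ(one)) =?= s(succ(one)).
Decompose times/2: times(3, P) =?= times(3, succ(succ(c))),  s(3) =?= s(3).
Decompose times/2: 3 =?= 3,  P =?= succ(succ(c)).
Delete trivial equation 3 =?= 3.
Bind P := succ(succ(c)); no other remaining equation mentions P.
Delete trivial equation s(3) =?= s(3).
MGU = { P -> succ(succ(c)) }, so P -> succ(succ(c)).

succ(succ(c))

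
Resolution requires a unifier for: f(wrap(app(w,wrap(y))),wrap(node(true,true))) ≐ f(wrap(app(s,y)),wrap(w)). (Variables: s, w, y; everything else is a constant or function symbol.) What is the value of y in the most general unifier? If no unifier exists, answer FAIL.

Decompose f/2: wrap(app(w,wrap(y))) ≐ wrap(app(s,y)),  wrap(node(true,true)) ≐ wrap(w).
Decompose wrap/1: app(w,wrap(y)) ≐ app(s,y).
Decompose app/2: w ≐ s,  wrap(y) ≐ y.
Bind w := s; substituting into the one remaining equation that mentions w gives: wrap(node(true,true)) ≐ wrap(s).
Occurs check fails: y occurs in wrap(y); the equation y ≐ wrap(y) has no finite solution.

FAIL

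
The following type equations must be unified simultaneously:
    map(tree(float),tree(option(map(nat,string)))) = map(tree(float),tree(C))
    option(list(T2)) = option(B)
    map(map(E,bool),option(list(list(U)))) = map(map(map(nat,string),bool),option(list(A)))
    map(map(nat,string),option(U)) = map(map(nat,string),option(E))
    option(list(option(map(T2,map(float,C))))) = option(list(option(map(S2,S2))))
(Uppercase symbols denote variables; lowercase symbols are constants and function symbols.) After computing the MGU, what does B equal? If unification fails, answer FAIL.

list(map(float,option(map(nat,string))))

Decompose map/2: tree(float) = tree(float),  tree(option(map(nat,string))) = tree(C).
Delete trivial equation tree(float) = tree(float).
Decompose tree/1: option(map(nat,string)) = C.
Bind C := option(map(nat,string)); substituting into the one remaining equation that mentions C gives: option(list(option(map(T2,map(float,option(map(nat,string))))))) = option(list(option(map(S2,S2)))).
Decompose option/1: list(T2) = B.
Bind B := list(T2); no other remaining equation mentions B.
Decompose map/2: map(E,bool) = map(map(nat,string),bool),  option(list(list(U))) = option(list(A)).
Decompose map/2: E = map(nat,string),  bool = bool.
Bind E := map(nat,string); substituting into the one remaining equation that mentions E gives: map(map(nat,string),option(U)) = map(map(nat,string),option(map(nat,string))).
Delete trivial equation bool = bool.
Decompose option/1: list(list(U)) = list(A).
Decompose list/1: list(U) = A.
Bind A := list(U); no other remaining equation mentions A.
Decompose map/2: map(nat,string) = map(nat,string),  option(U) = option(map(nat,string)).
Delete trivial equation map(nat,string) = map(nat,string).
Decompose option/1: U = map(nat,string).
Bind U := map(nat,string); no other remaining equation mentions U. Substituting into the earlier binding gives A := list(map(nat,string)).
Decompose option/1: list(option(map(T2,map(float,option(map(nat,string)))))) = list(option(map(S2,S2))).
Decompose list/1: option(map(T2,map(float,option(map(nat,string))))) = option(map(S2,S2)).
Decompose option/1: map(T2,map(float,option(map(nat,string)))) = map(S2,S2).
Decompose map/2: T2 = S2,  map(float,option(map(nat,string))) = S2.
Bind T2 := S2; no other remaining equation mentions T2. Substituting into the earlier binding gives B := list(S2).
Bind S2 := map(float,option(map(nat,string))). Substituting into the earlier bindings gives B := list(map(float,option(map(nat,string)))), T2 := map(float,option(map(nat,string))).
MGU = { C ↦ option(map(nat,string)), B ↦ list(map(float,option(map(nat,string)))), E ↦ map(nat,string), A ↦ list(map(nat,string)), U ↦ map(nat,string), T2 ↦ map(float,option(map(nat,string))), S2 ↦ map(float,option(map(nat,string))) }, so B ↦ list(map(float,option(map(nat,string)))).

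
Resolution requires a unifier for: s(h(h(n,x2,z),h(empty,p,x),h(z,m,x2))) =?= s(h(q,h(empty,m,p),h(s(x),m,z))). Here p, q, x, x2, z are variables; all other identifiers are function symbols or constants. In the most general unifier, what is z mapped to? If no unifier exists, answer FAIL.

Decompose s/1: h(h(n,x2,z),h(empty,p,x),h(z,m,x2)) =?= h(q,h(empty,m,p),h(s(x),m,z)).
Decompose h/3: h(n,x2,z) =?= q,  h(empty,p,x) =?= h(empty,m,p),  h(z,m,x2) =?= h(s(x),m,z).
Bind q := h(n,x2,z); no other remaining equation mentions q.
Decompose h/3: empty =?= empty,  p =?= m,  x =?= p.
Delete trivial equation empty =?= empty.
Bind p := m; substituting into the one remaining equation that mentions p gives: x =?= m.
Bind x := m; substituting into the remaining equation gives: h(z,m,x2) =?= h(s(m),m,z).
Decompose h/3: z =?= s(m),  m =?= m,  x2 =?= z.
Bind z := s(m); substituting into the one remaining equation that mentions z gives: x2 =?= s(m). Substituting into the earlier binding gives q := h(n,x2,s(m)).
Delete trivial equation m =?= m.
Bind x2 := s(m). Substituting into the earlier binding gives q := h(n,s(m),s(m)).
MGU = { q := h(n,s(m),s(m)), p := m, x := m, z := s(m), x2 := s(m) }, so z := s(m).

s(m)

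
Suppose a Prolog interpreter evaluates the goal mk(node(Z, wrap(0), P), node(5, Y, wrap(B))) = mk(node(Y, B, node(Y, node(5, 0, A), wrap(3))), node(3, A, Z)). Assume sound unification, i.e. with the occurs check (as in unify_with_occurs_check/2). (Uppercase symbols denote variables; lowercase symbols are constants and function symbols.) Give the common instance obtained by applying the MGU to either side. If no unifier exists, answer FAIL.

Decompose mk/2: node(Z, wrap(0), P) = node(Y, B, node(Y, node(5, 0, A), wrap(3))),  node(5, Y, wrap(B)) = node(3, A, Z).
Decompose node/3: Z = Y,  wrap(0) = B,  P = node(Y, node(5, 0, A), wrap(3)).
Bind Z := Y; substituting into the one remaining equation that mentions Z gives: node(5, Y, wrap(B)) = node(3, A, Y).
Bind B := wrap(0); substituting into the one remaining equation that mentions B gives: node(5, Y, wrap(wrap(0))) = node(3, A, Y).
Bind P := node(Y, node(5, 0, A), wrap(3)); no other remaining equation mentions P.
Decompose node/3: 5 = 3,  Y = A,  wrap(wrap(0)) = Y.
Clash: constants 5 and 3 differ; no unifier exists.

FAIL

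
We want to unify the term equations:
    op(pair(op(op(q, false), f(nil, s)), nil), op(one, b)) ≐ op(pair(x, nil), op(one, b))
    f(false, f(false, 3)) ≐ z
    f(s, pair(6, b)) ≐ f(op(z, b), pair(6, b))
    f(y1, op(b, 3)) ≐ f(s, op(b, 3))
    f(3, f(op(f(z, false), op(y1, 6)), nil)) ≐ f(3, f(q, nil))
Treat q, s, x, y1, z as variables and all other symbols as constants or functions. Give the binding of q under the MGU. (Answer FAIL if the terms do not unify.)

Decompose op/2: pair(op(op(q, false), f(nil, s)), nil) ≐ pair(x, nil),  op(one, b) ≐ op(one, b).
Decompose pair/2: op(op(q, false), f(nil, s)) ≐ x,  nil ≐ nil.
Bind x := op(op(q, false), f(nil, s)); no other remaining equation mentions x.
Delete trivial equation nil ≐ nil.
Delete trivial equation op(one, b) ≐ op(one, b).
Bind z := f(false, f(false, 3)); substituting into the 2 remaining equations that mention z gives: f(s, pair(6, b)) ≐ f(op(f(false, f(false, 3)), b), pair(6, b)),  f(3, f(op(f(f(false, f(false, 3)), false), op(y1, 6)), nil)) ≐ f(3, f(q, nil)).
Decompose f/2: s ≐ op(f(false, f(false, 3)), b),  pair(6, b) ≐ pair(6, b).
Bind s := op(f(false, f(false, 3)), b); substituting into the one remaining equation that mentions s gives: f(y1, op(b, 3)) ≐ f(op(f(false, f(false, 3)), b), op(b, 3)). Substituting into the earlier binding gives x := op(op(q, false), f(nil, op(f(false, f(false, 3)), b))).
Delete trivial equation pair(6, b) ≐ pair(6, b).
Decompose f/2: y1 ≐ op(f(false, f(false, 3)), b),  op(b, 3) ≐ op(b, 3).
Bind y1 := op(f(false, f(false, 3)), b); substituting into the one remaining equation that mentions y1 gives: f(3, f(op(f(f(false, f(false, 3)), false), op(op(f(false, f(false, 3)), b), 6)), nil)) ≐ f(3, f(q, nil)).
Delete trivial equation op(b, 3) ≐ op(b, 3).
Decompose f/2: 3 ≐ 3,  f(op(f(f(false, f(false, 3)), false), op(op(f(false, f(false, 3)), b), 6)), nil) ≐ f(q, nil).
Delete trivial equation 3 ≐ 3.
Decompose f/2: op(f(f(false, f(false, 3)), false), op(op(f(false, f(false, 3)), b), 6)) ≐ q,  nil ≐ nil.
Bind q := op(f(f(false, f(false, 3)), false), op(op(f(false, f(false, 3)), b), 6)); no other remaining equation mentions q. Substituting into the earlier binding gives x := op(op(op(f(f(false, f(false, 3)), false), op(op(f(false, f(false, 3)), b), 6)), false), f(nil, op(f(false, f(false, 3)), b))).
Delete trivial equation nil ≐ nil.
MGU = { x := op(op(op(f(f(false, f(false, 3)), false), op(op(f(false, f(false, 3)), b), 6)), false), f(nil, op(f(false, f(false, 3)), b))), z := f(false, f(false, 3)), s := op(f(false, f(false, 3)), b), y1 := op(f(false, f(false, 3)), b), q := op(f(f(false, f(false, 3)), false), op(op(f(false, f(false, 3)), b), 6)) }, so q := op(f(f(false, f(false, 3)), false), op(op(f(false, f(false, 3)), b), 6)).

op(f(f(false, f(false, 3)), false), op(op(f(false, f(false, 3)), b), 6))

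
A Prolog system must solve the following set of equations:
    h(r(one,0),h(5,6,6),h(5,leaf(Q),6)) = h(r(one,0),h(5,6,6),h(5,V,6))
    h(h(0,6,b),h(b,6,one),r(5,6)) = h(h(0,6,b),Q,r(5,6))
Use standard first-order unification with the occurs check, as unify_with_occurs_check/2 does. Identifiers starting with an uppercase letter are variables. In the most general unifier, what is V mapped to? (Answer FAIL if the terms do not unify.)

leaf(h(b,6,one))

Decompose h/3: r(one,0) = r(one,0),  h(5,6,6) = h(5,6,6),  h(5,leaf(Q),6) = h(5,V,6).
Delete trivial equation r(one,0) = r(one,0).
Delete trivial equation h(5,6,6) = h(5,6,6).
Decompose h/3: 5 = 5,  leaf(Q) = V,  6 = 6.
Delete trivial equation 5 = 5.
Bind V := leaf(Q); no other remaining equation mentions V.
Delete trivial equation 6 = 6.
Decompose h/3: h(0,6,b) = h(0,6,b),  h(b,6,one) = Q,  r(5,6) = r(5,6).
Delete trivial equation h(0,6,b) = h(0,6,b).
Bind Q := h(b,6,one); no other remaining equation mentions Q. Substituting into the earlier binding gives V := leaf(h(b,6,one)).
Delete trivial equation r(5,6) = r(5,6).
MGU = { V = leaf(h(b,6,one)), Q = h(b,6,one) }, so V = leaf(h(b,6,one)).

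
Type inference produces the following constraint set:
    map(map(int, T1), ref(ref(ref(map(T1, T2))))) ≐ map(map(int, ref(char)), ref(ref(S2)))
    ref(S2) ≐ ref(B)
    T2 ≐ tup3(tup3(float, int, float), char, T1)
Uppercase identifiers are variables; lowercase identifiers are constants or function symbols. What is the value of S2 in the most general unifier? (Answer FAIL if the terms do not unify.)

Decompose map/2: map(int, T1) ≐ map(int, ref(char)),  ref(ref(ref(map(T1, T2)))) ≐ ref(ref(S2)).
Decompose map/2: int ≐ int,  T1 ≐ ref(char).
Delete trivial equation int ≐ int.
Bind T1 := ref(char); substituting into the 2 remaining equations that mention T1 gives: ref(ref(ref(map(ref(char), T2)))) ≐ ref(ref(S2)),  T2 ≐ tup3(tup3(float, int, float), char, ref(char)).
Decompose ref/1: ref(ref(map(ref(char), T2))) ≐ ref(S2).
Decompose ref/1: ref(map(ref(char), T2)) ≐ S2.
Bind S2 := ref(map(ref(char), T2)); substituting into the one remaining equation that mentions S2 gives: ref(ref(map(ref(char), T2))) ≐ ref(B).
Decompose ref/1: ref(map(ref(char), T2)) ≐ B.
Bind B := ref(map(ref(char), T2)); no other remaining equation mentions B.
Bind T2 := tup3(tup3(float, int, float), char, ref(char)). Substituting into the earlier bindings gives S2 := ref(map(ref(char), tup3(tup3(float, int, float), char, ref(char)))), B := ref(map(ref(char), tup3(tup3(float, int, float), char, ref(char)))).
MGU = { T1 ↦ ref(char), S2 ↦ ref(map(ref(char), tup3(tup3(float, int, float), char, ref(char)))), B ↦ ref(map(ref(char), tup3(tup3(float, int, float), char, ref(char)))), T2 ↦ tup3(tup3(float, int, float), char, ref(char)) }, so S2 ↦ ref(map(ref(char), tup3(tup3(float, int, float), char, ref(char)))).

ref(map(ref(char), tup3(tup3(float, int, float), char, ref(char))))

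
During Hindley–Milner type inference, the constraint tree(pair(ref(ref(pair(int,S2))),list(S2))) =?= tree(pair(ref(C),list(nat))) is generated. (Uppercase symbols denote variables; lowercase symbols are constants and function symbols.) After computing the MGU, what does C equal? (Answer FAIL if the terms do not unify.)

ref(pair(int,nat))

Decompose tree/1: pair(ref(ref(pair(int,S2))),list(S2)) =?= pair(ref(C),list(nat)).
Decompose pair/2: ref(ref(pair(int,S2))) =?= ref(C),  list(S2) =?= list(nat).
Decompose ref/1: ref(pair(int,S2)) =?= C.
Bind C := ref(pair(int,S2)); no other remaining equation mentions C.
Decompose list/1: S2 =?= nat.
Bind S2 := nat. Substituting into the earlier binding gives C := ref(pair(int,nat)).
MGU = { C ↦ ref(pair(int,nat)), S2 ↦ nat }, so C ↦ ref(pair(int,nat)).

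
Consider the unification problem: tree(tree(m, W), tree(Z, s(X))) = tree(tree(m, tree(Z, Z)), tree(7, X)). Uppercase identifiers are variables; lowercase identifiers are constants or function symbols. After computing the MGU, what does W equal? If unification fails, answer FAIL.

FAIL

Decompose tree/2: tree(m, W) = tree(m, tree(Z, Z)),  tree(Z, s(X)) = tree(7, X).
Decompose tree/2: m = m,  W = tree(Z, Z).
Delete trivial equation m = m.
Bind W := tree(Z, Z); no other remaining equation mentions W.
Decompose tree/2: Z = 7,  s(X) = X.
Bind Z := 7; no other remaining equation mentions Z. Substituting into the earlier binding gives W := tree(7, 7).
Occurs check fails: X occurs in s(X); the equation X = s(X) has no finite solution.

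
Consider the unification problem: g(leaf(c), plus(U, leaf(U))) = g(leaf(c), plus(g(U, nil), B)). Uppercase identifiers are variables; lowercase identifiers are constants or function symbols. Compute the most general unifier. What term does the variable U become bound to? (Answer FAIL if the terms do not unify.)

Decompose g/2: leaf(c) = leaf(c),  plus(U, leaf(U)) = plus(g(U, nil), B).
Delete trivial equation leaf(c) = leaf(c).
Decompose plus/2: U = g(U, nil),  leaf(U) = B.
Occurs check fails: U occurs in g(U, nil); the equation U = g(U, nil) has no finite solution.

FAIL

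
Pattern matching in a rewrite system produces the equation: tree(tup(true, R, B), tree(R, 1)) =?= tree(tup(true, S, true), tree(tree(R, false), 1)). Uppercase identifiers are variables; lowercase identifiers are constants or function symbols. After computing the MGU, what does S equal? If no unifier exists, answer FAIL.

Decompose tree/2: tup(true, R, B) =?= tup(true, S, true),  tree(R, 1) =?= tree(tree(R, false), 1).
Decompose tup/3: true =?= true,  R =?= S,  B =?= true.
Delete trivial equation true =?= true.
Bind R := S; substituting into the one remaining equation that mentions R gives: tree(S, 1) =?= tree(tree(S, false), 1).
Bind B := true; no other remaining equation mentions B.
Decompose tree/2: S =?= tree(S, false),  1 =?= 1.
Occurs check fails: S occurs in tree(S, false); the equation S =?= tree(S, false) has no finite solution.

FAIL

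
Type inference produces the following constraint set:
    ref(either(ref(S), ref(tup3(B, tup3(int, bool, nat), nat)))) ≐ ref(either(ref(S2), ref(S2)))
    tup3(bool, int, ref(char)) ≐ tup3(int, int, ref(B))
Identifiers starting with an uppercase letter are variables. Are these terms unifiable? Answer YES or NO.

Decompose ref/1: either(ref(S), ref(tup3(B, tup3(int, bool, nat), nat))) ≐ either(ref(S2), ref(S2)).
Decompose either/2: ref(S) ≐ ref(S2),  ref(tup3(B, tup3(int, bool, nat), nat)) ≐ ref(S2).
Decompose ref/1: S ≐ S2.
Bind S := S2; no other remaining equation mentions S.
Decompose ref/1: tup3(B, tup3(int, bool, nat), nat) ≐ S2.
Bind S2 := tup3(B, tup3(int, bool, nat), nat); no other remaining equation mentions S2. Substituting into the earlier binding gives S := tup3(B, tup3(int, bool, nat), nat).
Decompose tup3/3: bool ≐ int,  int ≐ int,  ref(char) ≐ ref(B).
Clash: constants bool and int differ; no unifier exists.

NO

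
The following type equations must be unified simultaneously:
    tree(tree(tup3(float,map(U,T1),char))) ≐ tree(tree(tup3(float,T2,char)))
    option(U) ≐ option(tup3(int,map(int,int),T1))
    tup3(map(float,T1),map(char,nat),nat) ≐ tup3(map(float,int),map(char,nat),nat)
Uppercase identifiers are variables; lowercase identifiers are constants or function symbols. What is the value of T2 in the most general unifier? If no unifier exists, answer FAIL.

map(tup3(int,map(int,int),int),int)

Decompose tree/1: tree(tup3(float,map(U,T1),char)) ≐ tree(tup3(float,T2,char)).
Decompose tree/1: tup3(float,map(U,T1),char) ≐ tup3(float,T2,char).
Decompose tup3/3: float ≐ float,  map(U,T1) ≐ T2,  char ≐ char.
Delete trivial equation float ≐ float.
Bind T2 := map(U,T1); no other remaining equation mentions T2.
Delete trivial equation char ≐ char.
Decompose option/1: U ≐ tup3(int,map(int,int),T1).
Bind U := tup3(int,map(int,int),T1); no other remaining equation mentions U. Substituting into the earlier binding gives T2 := map(tup3(int,map(int,int),T1),T1).
Decompose tup3/3: map(float,T1) ≐ map(float,int),  map(char,nat) ≐ map(char,nat),  nat ≐ nat.
Decompose map/2: float ≐ float,  T1 ≐ int.
Delete trivial equation float ≐ float.
Bind T1 := int; no other remaining equation mentions T1. Substituting into the earlier bindings gives T2 := map(tup3(int,map(int,int),int),int), U := tup3(int,map(int,int),int).
Delete trivial equation map(char,nat) ≐ map(char,nat).
Delete trivial equation nat ≐ nat.
MGU = { T2 -> map(tup3(int,map(int,int),int),int), U -> tup3(int,map(int,int),int), T1 -> int }, so T2 -> map(tup3(int,map(int,int),int),int).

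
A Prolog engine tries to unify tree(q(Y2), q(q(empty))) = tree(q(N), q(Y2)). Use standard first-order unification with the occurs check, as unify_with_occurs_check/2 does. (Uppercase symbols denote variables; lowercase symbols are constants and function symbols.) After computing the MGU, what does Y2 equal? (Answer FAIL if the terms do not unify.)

Decompose tree/2: q(Y2) = q(N),  q(q(empty)) = q(Y2).
Decompose q/1: Y2 = N.
Bind Y2 := N; substituting into the remaining equation gives: q(q(empty)) = q(N).
Decompose q/1: q(empty) = N.
Bind N := q(empty). Substituting into the earlier binding gives Y2 := q(empty).
MGU = { Y2 -> q(empty), N -> q(empty) }, so Y2 -> q(empty).

q(empty)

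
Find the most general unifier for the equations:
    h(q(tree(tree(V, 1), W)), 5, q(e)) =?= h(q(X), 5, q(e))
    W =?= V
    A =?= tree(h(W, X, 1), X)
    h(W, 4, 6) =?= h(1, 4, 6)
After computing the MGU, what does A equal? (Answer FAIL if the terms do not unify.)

Decompose h/3: q(tree(tree(V, 1), W)) =?= q(X),  5 =?= 5,  q(e) =?= q(e).
Decompose q/1: tree(tree(V, 1), W) =?= X.
Bind X := tree(tree(V, 1), W); substituting into the one remaining equation that mentions X gives: A =?= tree(h(W, tree(tree(V, 1), W), 1), tree(tree(V, 1), W)).
Delete trivial equation 5 =?= 5.
Delete trivial equation q(e) =?= q(e).
Bind W := V; substituting into the remaining equations gives: A =?= tree(h(V, tree(tree(V, 1), V), 1), tree(tree(V, 1), V)),  h(V, 4, 6) =?= h(1, 4, 6). Substituting into the earlier binding gives X := tree(tree(V, 1), V).
Bind A := tree(h(V, tree(tree(V, 1), V), 1), tree(tree(V, 1), V)); no other remaining equation mentions A.
Decompose h/3: V =?= 1,  4 =?= 4,  6 =?= 6.
Bind V := 1; no other remaining equation mentions V. Substituting into the earlier bindings gives X := tree(tree(1, 1), 1), W := 1, A := tree(h(1, tree(tree(1, 1), 1), 1), tree(tree(1, 1), 1)).
Delete trivial equation 4 =?= 4.
Delete trivial equation 6 =?= 6.
MGU = { X ↦ tree(tree(1, 1), 1), W ↦ 1, A ↦ tree(h(1, tree(tree(1, 1), 1), 1), tree(tree(1, 1), 1)), V ↦ 1 }, so A ↦ tree(h(1, tree(tree(1, 1), 1), 1), tree(tree(1, 1), 1)).

tree(h(1, tree(tree(1, 1), 1), 1), tree(tree(1, 1), 1))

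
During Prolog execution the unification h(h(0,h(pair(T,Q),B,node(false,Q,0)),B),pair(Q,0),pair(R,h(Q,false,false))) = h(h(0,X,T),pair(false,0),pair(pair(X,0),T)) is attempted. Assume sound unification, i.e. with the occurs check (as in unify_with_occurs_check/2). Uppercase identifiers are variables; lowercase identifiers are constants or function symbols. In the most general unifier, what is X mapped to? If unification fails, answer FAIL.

h(pair(h(false,false,false),false),h(false,false,false),node(false,false,0))

Decompose h/3: h(0,h(pair(T,Q),B,node(false,Q,0)),B) = h(0,X,T),  pair(Q,0) = pair(false,0),  pair(R,h(Q,false,false)) = pair(pair(X,0),T).
Decompose h/3: 0 = 0,  h(pair(T,Q),B,node(false,Q,0)) = X,  B = T.
Delete trivial equation 0 = 0.
Bind X := h(pair(T,Q),B,node(false,Q,0)); substituting into the one remaining equation that mentions X gives: pair(R,h(Q,false,false)) = pair(pair(h(pair(T,Q),B,node(false,Q,0)),0),T).
Bind B := T; substituting into the one remaining equation that mentions B gives: pair(R,h(Q,false,false)) = pair(pair(h(pair(T,Q),T,node(false,Q,0)),0),T). Substituting into the earlier binding gives X := h(pair(T,Q),T,node(false,Q,0)).
Decompose pair/2: Q = false,  0 = 0.
Bind Q := false; substituting into the one remaining equation that mentions Q gives: pair(R,h(false,false,false)) = pair(pair(h(pair(T,false),T,node(false,false,0)),0),T). Substituting into the earlier binding gives X := h(pair(T,false),T,node(false,false,0)).
Delete trivial equation 0 = 0.
Decompose pair/2: R = pair(h(pair(T,false),T,node(false,false,0)),0),  h(false,false,false) = T.
Bind R := pair(h(pair(T,false),T,node(false,false,0)),0); no other remaining equation mentions R.
Bind T := h(false,false,false). Substituting into the earlier bindings gives X := h(pair(h(false,false,false),false),h(false,false,false),node(false,false,0)), B := h(false,false,false), R := pair(h(pair(h(false,false,false),false),h(false,false,false),node(false,false,0)),0).
MGU = { X ↦ h(pair(h(false,false,false),false),h(false,false,false),node(false,false,0)), B ↦ h(false,false,false), Q ↦ false, R ↦ pair(h(pair(h(false,false,false),false),h(false,false,false),node(false,false,0)),0), T ↦ h(false,false,false) }, so X ↦ h(pair(h(false,false,false),false),h(false,false,false),node(false,false,0)).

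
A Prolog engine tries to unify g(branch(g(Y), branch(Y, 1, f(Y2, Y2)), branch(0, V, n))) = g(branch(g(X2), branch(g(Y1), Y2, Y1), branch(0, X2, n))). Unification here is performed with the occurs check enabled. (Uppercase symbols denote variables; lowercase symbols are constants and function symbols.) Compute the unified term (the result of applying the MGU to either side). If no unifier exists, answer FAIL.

g(branch(g(g(f(1, 1))), branch(g(f(1, 1)), 1, f(1, 1)), branch(0, g(f(1, 1)), n)))

Decompose g/1: branch(g(Y), branch(Y, 1, f(Y2, Y2)), branch(0, V, n)) = branch(g(X2), branch(g(Y1), Y2, Y1), branch(0, X2, n)).
Decompose branch/3: g(Y) = g(X2),  branch(Y, 1, f(Y2, Y2)) = branch(g(Y1), Y2, Y1),  branch(0, V, n) = branch(0, X2, n).
Decompose g/1: Y = X2.
Bind Y := X2; substituting into the one remaining equation that mentions Y gives: branch(X2, 1, f(Y2, Y2)) = branch(g(Y1), Y2, Y1).
Decompose branch/3: X2 = g(Y1),  1 = Y2,  f(Y2, Y2) = Y1.
Bind X2 := g(Y1); substituting into the one remaining equation that mentions X2 gives: branch(0, V, n) = branch(0, g(Y1), n). Substituting into the earlier binding gives Y := g(Y1).
Bind Y2 := 1; substituting into the one remaining equation that mentions Y2 gives: f(1, 1) = Y1.
Bind Y1 := f(1, 1); substituting into the remaining equation gives: branch(0, V, n) = branch(0, g(f(1, 1)), n). Substituting into the earlier bindings gives Y := g(f(1, 1)), X2 := g(f(1, 1)).
Decompose branch/3: 0 = 0,  V = g(f(1, 1)),  n = n.
Delete trivial equation 0 = 0.
Bind V := g(f(1, 1)); no other remaining equation mentions V.
Delete trivial equation n = n.
Applying the MGU to either side gives g(branch(g(g(f(1, 1))), branch(g(f(1, 1)), 1, f(1, 1)), branch(0, g(f(1, 1)), n))).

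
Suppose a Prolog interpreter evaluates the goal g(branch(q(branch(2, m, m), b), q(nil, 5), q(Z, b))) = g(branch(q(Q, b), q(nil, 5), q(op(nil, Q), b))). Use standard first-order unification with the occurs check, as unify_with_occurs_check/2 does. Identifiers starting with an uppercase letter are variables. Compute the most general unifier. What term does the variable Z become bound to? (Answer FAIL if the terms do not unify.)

op(nil, branch(2, m, m))

Decompose g/1: branch(q(branch(2, m, m), b), q(nil, 5), q(Z, b)) = branch(q(Q, b), q(nil, 5), q(op(nil, Q), b)).
Decompose branch/3: q(branch(2, m, m), b) = q(Q, b),  q(nil, 5) = q(nil, 5),  q(Z, b) = q(op(nil, Q), b).
Decompose q/2: branch(2, m, m) = Q,  b = b.
Bind Q := branch(2, m, m); substituting into the one remaining equation that mentions Q gives: q(Z, b) = q(op(nil, branch(2, m, m)), b).
Delete trivial equation b = b.
Delete trivial equation q(nil, 5) = q(nil, 5).
Decompose q/2: Z = op(nil, branch(2, m, m)),  b = b.
Bind Z := op(nil, branch(2, m, m)); no other remaining equation mentions Z.
Delete trivial equation b = b.
MGU = { Q -> branch(2, m, m), Z -> op(nil, branch(2, m, m)) }, so Z -> op(nil, branch(2, m, m)).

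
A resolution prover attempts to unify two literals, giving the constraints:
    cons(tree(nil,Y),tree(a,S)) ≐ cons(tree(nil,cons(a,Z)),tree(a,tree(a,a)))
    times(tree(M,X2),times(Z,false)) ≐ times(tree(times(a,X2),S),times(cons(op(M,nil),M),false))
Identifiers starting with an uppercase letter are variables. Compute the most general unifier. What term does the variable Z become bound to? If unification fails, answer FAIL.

Decompose cons/2: tree(nil,Y) ≐ tree(nil,cons(a,Z)),  tree(a,S) ≐ tree(a,tree(a,a)).
Decompose tree/2: nil ≐ nil,  Y ≐ cons(a,Z).
Delete trivial equation nil ≐ nil.
Bind Y := cons(a,Z); no other remaining equation mentions Y.
Decompose tree/2: a ≐ a,  S ≐ tree(a,a).
Delete trivial equation a ≐ a.
Bind S := tree(a,a); substituting into the remaining equation gives: times(tree(M,X2),times(Z,false)) ≐ times(tree(times(a,X2),tree(a,a)),times(cons(op(M,nil),M),false)).
Decompose times/2: tree(M,X2) ≐ tree(times(a,X2),tree(a,a)),  times(Z,false) ≐ times(cons(op(M,nil),M),false).
Decompose tree/2: M ≐ times(a,X2),  X2 ≐ tree(a,a).
Bind M := times(a,X2); substituting into the one remaining equation that mentions M gives: times(Z,false) ≐ times(cons(op(times(a,X2),nil),times(a,X2)),false).
Bind X2 := tree(a,a); substituting into the remaining equation gives: times(Z,false) ≐ times(cons(op(times(a,tree(a,a)),nil),times(a,tree(a,a))),false). Substituting into the earlier binding gives M := times(a,tree(a,a)).
Decompose times/2: Z ≐ cons(op(times(a,tree(a,a)),nil),times(a,tree(a,a))),  false ≐ false.
Bind Z := cons(op(times(a,tree(a,a)),nil),times(a,tree(a,a))); no other remaining equation mentions Z. Substituting into the earlier binding gives Y := cons(a,cons(op(times(a,tree(a,a)),nil),times(a,tree(a,a)))).
Delete trivial equation false ≐ false.
MGU = { Y -> cons(a,cons(op(times(a,tree(a,a)),nil),times(a,tree(a,a)))), S -> tree(a,a), M -> times(a,tree(a,a)), X2 -> tree(a,a), Z -> cons(op(times(a,tree(a,a)),nil),times(a,tree(a,a))) }, so Z -> cons(op(times(a,tree(a,a)),nil),times(a,tree(a,a))).

cons(op(times(a,tree(a,a)),nil),times(a,tree(a,a)))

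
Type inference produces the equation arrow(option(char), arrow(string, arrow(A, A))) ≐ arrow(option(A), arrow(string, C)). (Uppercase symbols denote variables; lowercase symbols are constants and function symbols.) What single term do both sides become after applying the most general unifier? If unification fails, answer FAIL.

arrow(option(char), arrow(string, arrow(char, char)))

Decompose arrow/2: option(char) ≐ option(A),  arrow(string, arrow(A, A)) ≐ arrow(string, C).
Decompose option/1: char ≐ A.
Bind A := char; substituting into the remaining equation gives: arrow(string, arrow(char, char)) ≐ arrow(string, C).
Decompose arrow/2: string ≐ string,  arrow(char, char) ≐ C.
Delete trivial equation string ≐ string.
Bind C := arrow(char, char).
Applying the MGU to either side gives arrow(option(char), arrow(string, arrow(char, char))).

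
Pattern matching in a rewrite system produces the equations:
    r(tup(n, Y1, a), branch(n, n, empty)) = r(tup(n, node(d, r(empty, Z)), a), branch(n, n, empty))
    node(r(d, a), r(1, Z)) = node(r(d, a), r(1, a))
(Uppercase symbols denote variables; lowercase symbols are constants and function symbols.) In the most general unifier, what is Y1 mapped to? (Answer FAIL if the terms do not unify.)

node(d, r(empty, a))

Decompose r/2: tup(n, Y1, a) = tup(n, node(d, r(empty, Z)), a),  branch(n, n, empty) = branch(n, n, empty).
Decompose tup/3: n = n,  Y1 = node(d, r(empty, Z)),  a = a.
Delete trivial equation n = n.
Bind Y1 := node(d, r(empty, Z)); no other remaining equation mentions Y1.
Delete trivial equation a = a.
Delete trivial equation branch(n, n, empty) = branch(n, n, empty).
Decompose node/2: r(d, a) = r(d, a),  r(1, Z) = r(1, a).
Delete trivial equation r(d, a) = r(d, a).
Decompose r/2: 1 = 1,  Z = a.
Delete trivial equation 1 = 1.
Bind Z := a. Substituting into the earlier binding gives Y1 := node(d, r(empty, a)).
MGU = { Y1 := node(d, r(empty, a)), Z := a }, so Y1 := node(d, r(empty, a)).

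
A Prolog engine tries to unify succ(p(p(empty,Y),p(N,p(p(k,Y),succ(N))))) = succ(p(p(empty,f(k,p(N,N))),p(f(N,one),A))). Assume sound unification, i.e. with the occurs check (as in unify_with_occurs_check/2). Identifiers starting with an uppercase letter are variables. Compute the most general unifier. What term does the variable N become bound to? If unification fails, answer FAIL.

Decompose succ/1: p(p(empty,Y),p(N,p(p(k,Y),succ(N)))) = p(p(empty,f(k,p(N,N))),p(f(N,one),A)).
Decompose p/2: p(empty,Y) = p(empty,f(k,p(N,N))),  p(N,p(p(k,Y),succ(N))) = p(f(N,one),A).
Decompose p/2: empty = empty,  Y = f(k,p(N,N)).
Delete trivial equation empty = empty.
Bind Y := f(k,p(N,N)); substituting into the remaining equation gives: p(N,p(p(k,f(k,p(N,N))),succ(N))) = p(f(N,one),A).
Decompose p/2: N = f(N,one),  p(p(k,f(k,p(N,N))),succ(N)) = A.
Occurs check fails: N occurs in f(N,one); the equation N = f(N,one) has no finite solution.

FAIL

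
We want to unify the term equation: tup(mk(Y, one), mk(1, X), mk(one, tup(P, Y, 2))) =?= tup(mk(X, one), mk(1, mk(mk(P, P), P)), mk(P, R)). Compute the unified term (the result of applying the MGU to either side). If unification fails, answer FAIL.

tup(mk(mk(mk(one, one), one), one), mk(1, mk(mk(one, one), one)), mk(one, tup(one, mk(mk(one, one), one), 2)))

Decompose tup/3: mk(Y, one) =?= mk(X, one),  mk(1, X) =?= mk(1, mk(mk(P, P), P)),  mk(one, tup(P, Y, 2)) =?= mk(P, R).
Decompose mk/2: Y =?= X,  one =?= one.
Bind Y := X; substituting into the one remaining equation that mentions Y gives: mk(one, tup(P, X, 2)) =?= mk(P, R).
Delete trivial equation one =?= one.
Decompose mk/2: 1 =?= 1,  X =?= mk(mk(P, P), P).
Delete trivial equation 1 =?= 1.
Bind X := mk(mk(P, P), P); substituting into the remaining equation gives: mk(one, tup(P, mk(mk(P, P), P), 2)) =?= mk(P, R). Substituting into the earlier binding gives Y := mk(mk(P, P), P).
Decompose mk/2: one =?= P,  tup(P, mk(mk(P, P), P), 2) =?= R.
Bind P := one; substituting into the remaining equation gives: tup(one, mk(mk(one, one), one), 2) =?= R. Substituting into the earlier bindings gives Y := mk(mk(one, one), one), X := mk(mk(one, one), one).
Bind R := tup(one, mk(mk(one, one), one), 2).
Applying the MGU to either side gives tup(mk(mk(mk(one, one), one), one), mk(1, mk(mk(one, one), one)), mk(one, tup(one, mk(mk(one, one), one), 2))).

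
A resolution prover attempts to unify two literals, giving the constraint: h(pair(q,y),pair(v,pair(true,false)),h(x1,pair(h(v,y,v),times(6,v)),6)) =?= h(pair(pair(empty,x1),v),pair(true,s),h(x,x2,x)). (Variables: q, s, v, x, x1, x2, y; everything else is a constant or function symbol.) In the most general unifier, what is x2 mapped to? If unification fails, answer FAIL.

pair(h(true,true,true),times(6,true))

Decompose h/3: pair(q,y) =?= pair(pair(empty,x1),v),  pair(v,pair(true,false)) =?= pair(true,s),  h(x1,pair(h(v,y,v),times(6,v)),6) =?= h(x,x2,x).
Decompose pair/2: q =?= pair(empty,x1),  y =?= v.
Bind q := pair(empty,x1); no other remaining equation mentions q.
Bind y := v; substituting into the one remaining equation that mentions y gives: h(x1,pair(h(v,v,v),times(6,v)),6) =?= h(x,x2,x).
Decompose pair/2: v =?= true,  pair(true,false) =?= s.
Bind v := true; substituting into the one remaining equation that mentions v gives: h(x1,pair(h(true,true,true),times(6,true)),6) =?= h(x,x2,x). Substituting into the earlier binding gives y := true.
Bind s := pair(true,false); no other remaining equation mentions s.
Decompose h/3: x1 =?= x,  pair(h(true,true,true),times(6,true)) =?= x2,  6 =?= x.
Bind x1 := x; no other remaining equation mentions x1. Substituting into the earlier binding gives q := pair(empty,x).
Bind x2 := pair(h(true,true,true),times(6,true)); no other remaining equation mentions x2.
Bind x := 6. Substituting into the earlier bindings gives q := pair(empty,6), x1 := 6.
MGU = { q ↦ pair(empty,6), y ↦ true, v ↦ true, s ↦ pair(true,false), x1 ↦ 6, x2 ↦ pair(h(true,true,true),times(6,true)), x ↦ 6 }, so x2 ↦ pair(h(true,true,true),times(6,true)).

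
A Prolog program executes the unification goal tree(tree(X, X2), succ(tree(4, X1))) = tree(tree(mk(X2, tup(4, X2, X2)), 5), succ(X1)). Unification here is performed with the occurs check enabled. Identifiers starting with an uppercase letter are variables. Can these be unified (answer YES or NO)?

Decompose tree/2: tree(X, X2) = tree(mk(X2, tup(4, X2, X2)), 5),  succ(tree(4, X1)) = succ(X1).
Decompose tree/2: X = mk(X2, tup(4, X2, X2)),  X2 = 5.
Bind X := mk(X2, tup(4, X2, X2)); no other remaining equation mentions X.
Bind X2 := 5; no other remaining equation mentions X2. Substituting into the earlier binding gives X := mk(5, tup(4, 5, 5)).
Decompose succ/1: tree(4, X1) = X1.
Occurs check fails: X1 occurs in tree(4, X1); the equation X1 = tree(4, X1) has no finite solution.

NO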